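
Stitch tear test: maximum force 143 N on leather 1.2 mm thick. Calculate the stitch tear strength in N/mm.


119.2 N/mm


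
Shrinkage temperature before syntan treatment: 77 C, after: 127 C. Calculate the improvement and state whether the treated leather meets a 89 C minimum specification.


Improvement = 127 - 77 = 50 C
Spec check: 127 C >= 89 C? Yes


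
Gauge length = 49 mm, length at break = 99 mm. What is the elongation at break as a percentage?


Extension = 99 - 49 = 50 mm
Elongation = 50 / 49 x 100 = 102.0%


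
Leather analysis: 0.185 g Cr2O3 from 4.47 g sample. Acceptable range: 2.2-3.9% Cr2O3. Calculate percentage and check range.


Cr2O3 = 4.14%
Within range: No


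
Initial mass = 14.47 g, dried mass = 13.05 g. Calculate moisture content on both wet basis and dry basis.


Wet basis = 9.8%
Dry basis = 10.9%

Moisture lost = 14.47 - 13.05 = 1.42 g
Wet basis MC = 1.42 / 14.47 x 100 = 9.8%
Dry basis MC = 1.42 / 13.05 x 100 = 10.9%


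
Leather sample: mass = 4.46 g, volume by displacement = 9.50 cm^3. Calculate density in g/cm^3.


0.469 g/cm^3

Density = mass / volume
Density = 4.46 / 9.50 = 0.469 g/cm^3


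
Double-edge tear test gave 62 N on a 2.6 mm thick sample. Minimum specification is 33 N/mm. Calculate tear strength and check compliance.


Tear strength = 62 / 2.6 = 23.8 N/mm
Required minimum = 33 N/mm
Compliant: No


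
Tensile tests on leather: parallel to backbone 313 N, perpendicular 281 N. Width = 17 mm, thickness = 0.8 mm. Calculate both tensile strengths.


Parallel = 23.01 N/mm^2
Perpendicular = 20.66 N/mm^2

Area = 17 x 0.8 = 13.6 mm^2
TS (parallel) = 313 / 13.6 = 23.01 N/mm^2
TS (perpendicular) = 281 / 13.6 = 20.66 N/mm^2


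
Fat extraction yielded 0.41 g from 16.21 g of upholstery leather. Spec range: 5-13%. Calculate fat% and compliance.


Fat content = 2.5%
Compliant: No


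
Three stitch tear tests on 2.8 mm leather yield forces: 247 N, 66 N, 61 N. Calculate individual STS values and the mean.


STS1 = 247 / 2.8 = 88.2 N/mm
STS2 = 66 / 2.8 = 23.6 N/mm
STS3 = 61 / 2.8 = 21.8 N/mm
Mean = (88.2 + 23.6 + 21.8) / 3 = 44.5 N/mm


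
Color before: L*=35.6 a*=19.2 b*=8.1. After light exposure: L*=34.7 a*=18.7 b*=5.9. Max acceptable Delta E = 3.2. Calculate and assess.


dL = -0.9, da = -0.5, db = -2.2
dE = sqrt((-0.9)^2 + (-0.5)^2 + (-2.2)^2) = 2.43
Max = 3.2
Passes: Yes


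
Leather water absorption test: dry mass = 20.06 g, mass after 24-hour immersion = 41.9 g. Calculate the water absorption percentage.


Water absorbed = 41.9 - 20.06 = 21.84 g
WA% = 21.84 / 20.06 x 100 = 108.9%


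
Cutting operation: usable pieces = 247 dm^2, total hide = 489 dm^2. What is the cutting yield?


Yield = usable / total x 100
Yield = 247 / 489 x 100 = 50.5%


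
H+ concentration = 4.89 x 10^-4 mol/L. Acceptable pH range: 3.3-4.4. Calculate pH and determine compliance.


pH = -log10(4.89 x 10^-4) = 3.31
Range: 3.3 to 4.4
Compliant: Yes


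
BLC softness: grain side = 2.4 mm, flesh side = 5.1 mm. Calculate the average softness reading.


3.75 mm


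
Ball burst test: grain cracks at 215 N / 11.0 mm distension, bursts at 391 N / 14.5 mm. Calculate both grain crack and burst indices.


Crack index = 19.5 N/mm
Burst index = 27.0 N/mm

Crack index = 215 / 11.0 = 19.5 N/mm
Burst index = 391 / 14.5 = 27.0 N/mm


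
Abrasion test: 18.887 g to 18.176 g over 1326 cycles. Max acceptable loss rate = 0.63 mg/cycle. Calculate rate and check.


Rate = 0.536 mg/cycle
Passes: Yes


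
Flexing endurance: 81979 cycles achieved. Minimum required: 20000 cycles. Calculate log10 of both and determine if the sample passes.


Achieved: log10 = 4.91
Required: log10 = 4.30
Passes: Yes

log10(81979) = 4.91
log10(20000) = 4.30
Passes: Yes


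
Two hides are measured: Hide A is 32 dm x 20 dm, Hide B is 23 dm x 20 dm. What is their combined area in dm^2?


Hide A area = 32 x 20 = 640 dm^2
Hide B area = 23 x 20 = 460 dm^2
Total = 640 + 460 = 1100 dm^2


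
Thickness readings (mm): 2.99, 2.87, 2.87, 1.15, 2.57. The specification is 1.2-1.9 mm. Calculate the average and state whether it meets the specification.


Sum = 12.45
Average = 12.45 / 5 = 2.49 mm
Specification range: 1.2 to 1.9 mm
Within spec: No


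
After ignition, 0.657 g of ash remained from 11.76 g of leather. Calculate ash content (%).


5.59%


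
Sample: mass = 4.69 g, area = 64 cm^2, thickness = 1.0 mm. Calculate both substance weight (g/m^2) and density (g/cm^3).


Substance weight = 732.8 g/m^2
Density = 0.733 g/cm^3

SW = 4.69 / 64 x 10000 = 732.8 g/m^2
Volume = 64 x 1.0 / 10 = 6.40 cm^3
Density = 4.69 / 6.40 = 0.733 g/cm^3


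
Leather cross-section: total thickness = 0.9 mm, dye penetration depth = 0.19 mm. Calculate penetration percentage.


21.1%


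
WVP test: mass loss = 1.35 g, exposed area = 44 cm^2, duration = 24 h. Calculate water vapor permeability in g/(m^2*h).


WVP = mass_loss / (area x time) x 10000
WVP = 1.35 / (44 x 24) x 10000
WVP = 1.35 / 1056 x 10000 = 12.78 g/(m^2*h)


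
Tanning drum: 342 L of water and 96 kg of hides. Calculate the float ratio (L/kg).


Float ratio = water / hide weight
Ratio = 342 / 96 = 3.6


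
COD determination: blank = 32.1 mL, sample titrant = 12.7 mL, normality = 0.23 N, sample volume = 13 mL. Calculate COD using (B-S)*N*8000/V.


2745.8 mg/L

COD = (32.1 - 12.7) x 0.23 x 8000 / 13
COD = 19.4 x 0.23 x 8000 / 13
COD = 2745.8 mg/L


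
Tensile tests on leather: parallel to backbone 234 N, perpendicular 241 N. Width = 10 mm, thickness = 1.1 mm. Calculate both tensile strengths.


Area = 10 x 1.1 = 11.0 mm^2
TS (parallel) = 234 / 11.0 = 21.27 N/mm^2
TS (perpendicular) = 241 / 11.0 = 21.91 N/mm^2


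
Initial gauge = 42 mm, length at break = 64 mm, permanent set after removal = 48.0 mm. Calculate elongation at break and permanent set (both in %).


Elongation at break = (64 - 42) / 42 x 100 = 52.4%
Permanent set = (48.0 - 42) / 42 x 100 = 14.3%


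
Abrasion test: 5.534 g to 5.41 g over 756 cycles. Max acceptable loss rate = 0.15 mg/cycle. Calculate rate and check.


Rate = 0.164 mg/cycle
Passes: No

Loss = 5.534 - 5.41 = 0.124 g
Rate = 0.124 g / 756 cycles x 1000 = 0.164 mg/cycle
Max = 0.15 mg/cycle
Passes: No


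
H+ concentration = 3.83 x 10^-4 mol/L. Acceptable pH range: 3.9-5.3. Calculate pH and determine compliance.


pH = -log10(3.83 x 10^-4) = 3.42
Range: 3.9 to 5.3
Compliant: No


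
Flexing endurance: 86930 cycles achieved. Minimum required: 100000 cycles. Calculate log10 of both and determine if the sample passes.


log10(86930) = 4.94
log10(100000) = 5.00
Passes: No


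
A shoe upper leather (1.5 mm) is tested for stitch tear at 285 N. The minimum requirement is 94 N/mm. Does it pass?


STS = 285 / 1.5 = 190.0 N/mm
Minimum required: 94 N/mm
Passes: Yes


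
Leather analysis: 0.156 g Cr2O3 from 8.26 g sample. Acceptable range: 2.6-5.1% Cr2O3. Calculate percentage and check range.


Cr2O3% = 0.156 / 8.26 x 100 = 1.89%
Acceptable range: 2.6 to 5.1%
Within range: No


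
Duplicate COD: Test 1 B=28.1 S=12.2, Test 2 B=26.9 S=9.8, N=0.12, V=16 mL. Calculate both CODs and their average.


COD1 = (28.1 - 12.2) x 0.12 x 8000 / 16 = 954.0 mg/L
COD2 = (26.9 - 9.8) x 0.12 x 8000 / 16 = 1026.0 mg/L
Average = (954.0 + 1026.0) / 2 = 990.0 mg/L


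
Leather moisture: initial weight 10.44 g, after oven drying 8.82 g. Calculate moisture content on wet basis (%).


Moisture = 10.44 - 8.82 = 1.62 g
MC = 1.62 / 10.44 x 100 = 15.5%


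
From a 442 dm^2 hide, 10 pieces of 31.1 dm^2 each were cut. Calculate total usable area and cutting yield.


Usable area = 311.0 dm^2
Yield = 70.4%

Total usable = 10 x 31.1 = 311.0 dm^2
Yield = 311.0 / 442 x 100 = 70.4%


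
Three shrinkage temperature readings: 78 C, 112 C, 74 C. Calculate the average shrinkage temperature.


Average = (78 + 112 + 74) / 3
Average = 264 / 3 = 88.0 C


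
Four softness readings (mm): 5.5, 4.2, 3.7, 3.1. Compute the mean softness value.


Sum = 5.5 + 4.2 + 3.7 + 3.1
Mean = 16.5 / 4 = 4.13 mm


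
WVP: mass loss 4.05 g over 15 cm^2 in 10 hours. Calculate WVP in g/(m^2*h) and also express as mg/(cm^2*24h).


WVP = 270.00 g/(m^2*h)
Daily rate = 648.00 mg/(cm^2*24h)

WVP = 4.05 / (15 x 10) x 10000 = 270.00 g/(m^2*h)
Mass loss in mg = 4.05 x 1000 = 4050 mg
Per cm^2 per 24h in mg: 4050 x 24 / (15 x 10) = 97200 / 150 = 648.00 mg/(cm^2*24h)


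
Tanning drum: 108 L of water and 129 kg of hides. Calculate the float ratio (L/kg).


0.8


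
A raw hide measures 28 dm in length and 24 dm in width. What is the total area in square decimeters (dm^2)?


Area = length x width
Area = 28 x 24 = 672 dm^2


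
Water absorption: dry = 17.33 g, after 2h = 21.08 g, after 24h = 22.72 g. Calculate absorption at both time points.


2h absorption = 21.6%
24h absorption = 31.1%

WA (2h) = (21.08 - 17.33) / 17.33 x 100 = 21.6%
WA (24h) = (22.72 - 17.33) / 17.33 x 100 = 31.1%


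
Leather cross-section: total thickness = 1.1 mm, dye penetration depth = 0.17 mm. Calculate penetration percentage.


15.5%


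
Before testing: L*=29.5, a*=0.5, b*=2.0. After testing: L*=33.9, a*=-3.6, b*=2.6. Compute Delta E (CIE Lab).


Delta E = 6.04

dL = 33.9 - 29.5 = 4.4
da = -3.6 - 0.5 = -4.1
db = 2.6 - 2.0 = 0.6
dE = sqrt((4.4)^2 + (-4.1)^2 + (0.6)^2) = 6.04


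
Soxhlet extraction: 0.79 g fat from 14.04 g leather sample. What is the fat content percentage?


5.6%

Fat content = 0.79 / 14.04 x 100
Fat = 5.6%


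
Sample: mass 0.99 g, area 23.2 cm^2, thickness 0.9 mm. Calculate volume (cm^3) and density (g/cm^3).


Volume = 2.088 cm^3
Density = 0.474 g/cm^3

Thickness in cm = 0.9 / 10 = 0.09 cm
Volume = 23.2 x 0.09 = 2.088 cm^3
Density = 0.99 / 2.088 = 0.474 g/cm^3


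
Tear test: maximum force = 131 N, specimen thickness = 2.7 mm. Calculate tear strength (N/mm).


Tear strength = force / thickness
Tear = 131 / 2.7 = 48.5 N/mm


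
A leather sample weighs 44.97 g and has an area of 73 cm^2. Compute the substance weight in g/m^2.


Substance weight = mass / area x 10000
SW = 44.97 / 73 x 10000
SW = 6160.3 g/m^2


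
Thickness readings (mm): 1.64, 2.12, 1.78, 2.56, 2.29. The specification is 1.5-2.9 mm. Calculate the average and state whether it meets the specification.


Sum = 10.39
Average = 10.39 / 5 = 2.08 mm
Specification range: 1.5 to 2.9 mm
Within spec: Yes


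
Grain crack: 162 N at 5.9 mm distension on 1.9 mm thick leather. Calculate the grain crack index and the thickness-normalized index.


Crack index = 27.5 N/mm
Normalized index = 14.5 N/mm per mm

Crack index = 162 / 5.9 = 27.5 N/mm
Normalized = 27.5 / 1.9 = 14.5 N/mm per mm


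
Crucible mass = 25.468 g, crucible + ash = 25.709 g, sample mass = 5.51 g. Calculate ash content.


Ash mass = 25.709 - 25.468 = 0.241 g
Ash% = 0.241 / 5.51 x 100 = 4.37%


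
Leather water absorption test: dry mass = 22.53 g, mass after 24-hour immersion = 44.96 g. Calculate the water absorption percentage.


99.6%

Water absorbed = 44.96 - 22.53 = 22.43 g
WA% = 22.43 / 22.53 x 100 = 99.6%


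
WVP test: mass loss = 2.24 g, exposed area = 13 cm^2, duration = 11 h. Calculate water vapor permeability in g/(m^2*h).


WVP = mass_loss / (area x time) x 10000
WVP = 2.24 / (13 x 11) x 10000
WVP = 2.24 / 143 x 10000 = 156.64 g/(m^2*h)


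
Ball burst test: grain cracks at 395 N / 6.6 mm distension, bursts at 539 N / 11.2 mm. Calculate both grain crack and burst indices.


Crack index = 59.8 N/mm
Burst index = 48.1 N/mm

Crack index = 395 / 6.6 = 59.8 N/mm
Burst index = 539 / 11.2 = 48.1 N/mm


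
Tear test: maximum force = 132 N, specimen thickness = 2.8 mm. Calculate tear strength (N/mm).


47.1 N/mm

Tear strength = force / thickness
Tear = 132 / 2.8 = 47.1 N/mm


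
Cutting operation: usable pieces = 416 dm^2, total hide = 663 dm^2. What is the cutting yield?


62.7%

Yield = usable / total x 100
Yield = 416 / 663 x 100 = 62.7%


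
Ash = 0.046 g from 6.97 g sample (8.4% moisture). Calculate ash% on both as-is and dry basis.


As-is ash% = 0.046 / 6.97 x 100 = 0.66%
Dry mass = 6.97 x (100 - 8.4) / 100 = 6.38452 g
Dry-basis ash% = 0.046 / 6.38452 x 100 = 0.72%


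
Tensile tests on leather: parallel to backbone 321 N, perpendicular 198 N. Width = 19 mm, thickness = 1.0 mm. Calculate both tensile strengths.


Parallel = 16.89 N/mm^2
Perpendicular = 10.42 N/mm^2


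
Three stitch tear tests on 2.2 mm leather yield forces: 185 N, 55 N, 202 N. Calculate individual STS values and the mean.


STS1 = 84.1 N/mm
STS2 = 25.0 N/mm
STS3 = 91.8 N/mm
Mean = 67.0 N/mm


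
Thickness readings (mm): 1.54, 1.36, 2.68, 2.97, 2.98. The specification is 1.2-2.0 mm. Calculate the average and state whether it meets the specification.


Average = 2.31 mm
Within specification: No

Sum = 11.53
Average = 11.53 / 5 = 2.31 mm
Specification range: 1.2 to 2.0 mm
Within spec: No


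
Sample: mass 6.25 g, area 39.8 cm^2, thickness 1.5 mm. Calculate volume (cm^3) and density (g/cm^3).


Volume = 5.970 cm^3
Density = 1.047 g/cm^3

Thickness in cm = 1.5 / 10 = 0.15 cm
Volume = 39.8 x 0.15 = 5.970 cm^3
Density = 6.25 / 5.970 = 1.047 g/cm^3


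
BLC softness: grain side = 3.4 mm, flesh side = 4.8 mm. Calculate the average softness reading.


Average = (3.4 + 4.8) / 2
Average = 4.10 mm


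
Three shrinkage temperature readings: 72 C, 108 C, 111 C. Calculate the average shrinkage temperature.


Average = (72 + 108 + 111) / 3
Average = 291 / 3 = 97.0 C


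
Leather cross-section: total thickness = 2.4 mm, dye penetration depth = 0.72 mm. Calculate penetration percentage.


30.0%

Penetration% = 0.72 / 2.4 x 100
Penetration = 30.0%


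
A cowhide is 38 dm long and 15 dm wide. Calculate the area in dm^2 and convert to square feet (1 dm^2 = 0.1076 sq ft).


570 dm^2
61.33 sq ft


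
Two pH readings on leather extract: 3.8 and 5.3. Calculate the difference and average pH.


Difference = 1.5
Average pH = 4.55

Difference = |3.8 - 5.3| = 1.5
Average = (3.8 + 5.3) / 2 = 4.55


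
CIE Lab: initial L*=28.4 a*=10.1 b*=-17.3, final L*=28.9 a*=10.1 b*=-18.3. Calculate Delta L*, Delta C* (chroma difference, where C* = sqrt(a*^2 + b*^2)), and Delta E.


Delta L* = 28.9 - 28.4 = 0.5
C1* = sqrt((10.1)^2 + (-17.3)^2) = 20.032
C2* = sqrt((10.1)^2 + (-18.3)^2) = 20.902
Delta C* = 20.902 - 20.032 = 0.87
Delta E = sqrt((0.5)^2 + (0.0)^2 + (-1.0)^2) = 1.12


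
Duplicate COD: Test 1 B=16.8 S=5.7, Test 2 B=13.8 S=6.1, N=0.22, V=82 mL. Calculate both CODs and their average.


COD1 = 238.2 mg/L
COD2 = 165.3 mg/L
Average = 201.8 mg/L

COD1 = (16.8 - 5.7) x 0.22 x 8000 / 82 = 238.2 mg/L
COD2 = (13.8 - 6.1) x 0.22 x 8000 / 82 = 165.3 mg/L
Average = (238.2 + 165.3) / 2 = 201.8 mg/L


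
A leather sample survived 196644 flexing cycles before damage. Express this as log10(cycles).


log10(196644) = 5.29


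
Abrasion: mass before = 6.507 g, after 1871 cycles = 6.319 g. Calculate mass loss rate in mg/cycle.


Mass loss = 6.507 - 6.319 = 0.188 g
Rate = 0.188 / 1871 x 1000 = 0.100 mg/cycle


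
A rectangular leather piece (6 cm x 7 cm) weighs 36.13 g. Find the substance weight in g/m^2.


8602.4 g/m^2

Area = 6 x 7 = 42 cm^2
SW = 36.13 / 42 x 10000 = 8602.4 g/m^2


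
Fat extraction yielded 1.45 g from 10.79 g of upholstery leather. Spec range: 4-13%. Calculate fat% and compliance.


Fat content = 13.4%
Compliant: No

Fat% = 1.45 / 10.79 x 100 = 13.4%
Spec range: 4-13%
Compliant: No


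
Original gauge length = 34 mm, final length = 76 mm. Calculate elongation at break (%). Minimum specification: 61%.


Elongation = 123.5%
Meets spec: Yes


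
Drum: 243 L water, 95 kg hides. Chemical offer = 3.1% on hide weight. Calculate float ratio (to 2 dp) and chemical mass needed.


Float ratio = 243 / 95 = 2.56
Chemical = 95 x 3.1 / 100 = 2.945 kg


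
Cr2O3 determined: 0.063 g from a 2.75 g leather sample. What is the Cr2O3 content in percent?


2.29%

Cr2O3% = 0.063 / 2.75 x 100
Cr2O3% = 2.29%


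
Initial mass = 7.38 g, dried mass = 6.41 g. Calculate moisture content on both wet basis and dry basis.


Wet basis = 13.1%
Dry basis = 15.1%

Moisture lost = 7.38 - 6.41 = 0.97 g
Wet basis MC = 0.97 / 7.38 x 100 = 13.1%
Dry basis MC = 0.97 / 6.41 x 100 = 15.1%


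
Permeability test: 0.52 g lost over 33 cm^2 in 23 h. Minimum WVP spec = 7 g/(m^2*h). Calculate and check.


WVP = 0.52 / (33 x 23) x 10000 = 6.85 g/(m^2*h)
Minimum: 7 g/(m^2*h)
Meets spec: No


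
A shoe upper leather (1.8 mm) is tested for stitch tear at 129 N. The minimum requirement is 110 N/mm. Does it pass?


STS = 129 / 1.8 = 71.7 N/mm
Minimum required: 110 N/mm
Passes: No


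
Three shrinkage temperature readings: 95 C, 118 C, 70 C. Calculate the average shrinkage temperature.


Average = (95 + 118 + 70) / 3
Average = 283 / 3 = 94.3 C


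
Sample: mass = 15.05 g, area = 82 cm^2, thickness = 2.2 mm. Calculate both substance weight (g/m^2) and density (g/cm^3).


SW = 15.05 / 82 x 10000 = 1835.4 g/m^2
Volume = 82 x 2.2 / 10 = 18.04 cm^3
Density = 15.05 / 18.04 = 0.834 g/cm^3


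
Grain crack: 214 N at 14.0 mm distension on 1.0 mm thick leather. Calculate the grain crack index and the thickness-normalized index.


Crack index = 15.3 N/mm
Normalized index = 15.3 N/mm per mm

Crack index = 214 / 14.0 = 15.3 N/mm
Normalized = 15.3 / 1.0 = 15.3 N/mm per mm


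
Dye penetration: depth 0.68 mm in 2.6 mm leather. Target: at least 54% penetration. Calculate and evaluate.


Penetration = 26.2%
Meets target: No


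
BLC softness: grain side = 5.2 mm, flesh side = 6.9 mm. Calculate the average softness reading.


6.05 mm

Average = (5.2 + 6.9) / 2
Average = 6.05 mm


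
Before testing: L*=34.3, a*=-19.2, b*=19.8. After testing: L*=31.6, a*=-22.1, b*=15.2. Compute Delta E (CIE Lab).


dL = 31.6 - 34.3 = -2.7
da = -22.1 - (-19.2) = -2.9
db = 15.2 - 19.8 = -4.6
dE = sqrt((-2.7)^2 + (-2.9)^2 + (-4.6)^2) = 6.07


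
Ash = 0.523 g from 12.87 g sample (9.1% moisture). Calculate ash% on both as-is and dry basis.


As-is ash% = 0.523 / 12.87 x 100 = 4.06%
Dry mass = 12.87 x (100 - 9.1) / 100 = 11.69883 g
Dry-basis ash% = 0.523 / 11.69883 x 100 = 4.47%


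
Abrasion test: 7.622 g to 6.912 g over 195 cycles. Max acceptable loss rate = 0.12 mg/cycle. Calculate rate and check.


Rate = 3.641 mg/cycle
Passes: No

Loss = 7.622 - 6.912 = 0.710 g
Rate = 0.710 g / 195 cycles x 1000 = 3.641 mg/cycle
Max = 0.12 mg/cycle
Passes: No


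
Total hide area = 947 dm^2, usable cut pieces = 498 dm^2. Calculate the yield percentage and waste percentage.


Yield = 498 / 947 x 100 = 52.6%
Waste = 947 - 498 = 449 dm^2
Waste% = 100 - 52.6 = 47.4%


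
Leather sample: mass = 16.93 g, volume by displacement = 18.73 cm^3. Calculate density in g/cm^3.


Density = mass / volume
Density = 16.93 / 18.73 = 0.904 g/cm^3


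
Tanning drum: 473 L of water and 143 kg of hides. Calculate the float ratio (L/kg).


Float ratio = water / hide weight
Ratio = 473 / 143 = 3.3


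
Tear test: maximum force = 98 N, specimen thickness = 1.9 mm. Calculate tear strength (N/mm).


Tear strength = force / thickness
Tear = 98 / 1.9 = 51.6 N/mm


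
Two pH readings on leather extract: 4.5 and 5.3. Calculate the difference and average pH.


Difference = 0.8
Average pH = 4.90


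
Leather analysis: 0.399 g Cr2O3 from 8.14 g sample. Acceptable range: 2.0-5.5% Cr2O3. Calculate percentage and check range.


Cr2O3 = 4.90%
Within range: Yes


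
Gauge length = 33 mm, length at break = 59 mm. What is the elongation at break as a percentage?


78.8%


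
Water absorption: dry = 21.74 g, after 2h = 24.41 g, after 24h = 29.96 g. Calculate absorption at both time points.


2h absorption = 12.3%
24h absorption = 37.8%

WA (2h) = (24.41 - 21.74) / 21.74 x 100 = 12.3%
WA (24h) = (29.96 - 21.74) / 21.74 x 100 = 37.8%


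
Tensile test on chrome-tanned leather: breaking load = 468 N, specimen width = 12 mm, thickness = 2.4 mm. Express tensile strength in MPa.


Cross-section = 12 x 2.4 = 28.8 mm^2
TS = 468 / 28.8 = 16.25 MPa
(1 N/mm^2 = 1 MPa)


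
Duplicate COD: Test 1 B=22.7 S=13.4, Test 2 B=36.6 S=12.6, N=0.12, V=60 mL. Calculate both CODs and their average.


COD1 = (22.7 - 13.4) x 0.12 x 8000 / 60 = 148.8 mg/L
COD2 = (36.6 - 12.6) x 0.12 x 8000 / 60 = 384.0 mg/L
Average = (148.8 + 384.0) / 2 = 266.4 mg/L


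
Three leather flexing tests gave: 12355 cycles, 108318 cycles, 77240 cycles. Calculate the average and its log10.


Average = 65971 cycles
log10 = 4.82


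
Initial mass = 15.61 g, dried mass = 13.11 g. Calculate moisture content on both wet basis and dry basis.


Moisture lost = 15.61 - 13.11 = 2.50 g
Wet basis MC = 2.50 / 15.61 x 100 = 16.0%
Dry basis MC = 2.50 / 13.11 x 100 = 19.1%


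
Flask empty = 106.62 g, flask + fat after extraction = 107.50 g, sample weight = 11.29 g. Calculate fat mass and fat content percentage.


Fat mass = 0.88 g
Fat content = 7.8%

Fat mass = 107.50 - 106.62 = 0.88 g
Fat% = 0.88 / 11.29 x 100 = 7.8%


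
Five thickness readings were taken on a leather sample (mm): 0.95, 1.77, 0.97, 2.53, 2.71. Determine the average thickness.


1.79 mm

Sum = 0.95 + 1.77 + 0.97 + 2.53 + 2.71 = 8.93
Average = 8.93 / 5 = 1.79 mm


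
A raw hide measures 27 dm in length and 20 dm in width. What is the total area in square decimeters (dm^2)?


Area = length x width
Area = 27 x 20 = 540 dm^2


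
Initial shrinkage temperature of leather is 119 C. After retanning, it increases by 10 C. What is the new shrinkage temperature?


129 C

New Ts = 119 + 10 = 129 C


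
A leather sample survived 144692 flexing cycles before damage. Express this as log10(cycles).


5.16


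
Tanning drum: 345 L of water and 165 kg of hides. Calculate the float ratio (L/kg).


2.1

Float ratio = water / hide weight
Ratio = 345 / 165 = 2.1


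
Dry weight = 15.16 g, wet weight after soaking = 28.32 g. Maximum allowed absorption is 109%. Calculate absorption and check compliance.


Absorption = 86.8%
Compliant: Yes

WA = (28.32 - 15.16) / 15.16 x 100 = 86.8%
Maximum allowed: 109%
Compliant: Yes


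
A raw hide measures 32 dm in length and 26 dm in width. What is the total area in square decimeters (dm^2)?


Area = length x width
Area = 32 x 26 = 832 dm^2


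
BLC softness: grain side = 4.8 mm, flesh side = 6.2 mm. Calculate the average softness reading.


Average = (4.8 + 6.2) / 2
Average = 5.50 mm


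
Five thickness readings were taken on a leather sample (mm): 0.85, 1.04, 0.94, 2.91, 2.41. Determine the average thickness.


1.63 mm

Sum = 0.85 + 1.04 + 0.94 + 2.91 + 2.41 = 8.15
Average = 8.15 / 5 = 1.63 mm


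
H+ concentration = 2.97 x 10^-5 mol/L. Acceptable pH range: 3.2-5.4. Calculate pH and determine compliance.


pH = 4.53
Compliant: Yes

pH = -log10(2.97 x 10^-5) = 4.53
Range: 3.2 to 5.4
Compliant: Yes


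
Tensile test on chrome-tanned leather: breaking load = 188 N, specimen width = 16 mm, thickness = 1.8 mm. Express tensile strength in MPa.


6.53 MPa

Cross-section = 16 x 1.8 = 28.8 mm^2
TS = 188 / 28.8 = 6.53 MPa
(1 N/mm^2 = 1 MPa)


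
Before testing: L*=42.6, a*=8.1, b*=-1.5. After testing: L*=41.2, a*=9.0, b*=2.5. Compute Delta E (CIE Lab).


dL = 41.2 - 42.6 = -1.4
da = 9.0 - 8.1 = 0.9
db = 2.5 - (-1.5) = 4.0
dE = sqrt((-1.4)^2 + (0.9)^2 + (4.0)^2) = 4.33


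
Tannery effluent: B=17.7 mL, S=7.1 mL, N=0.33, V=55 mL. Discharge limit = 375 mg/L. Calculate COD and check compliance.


COD = 508.8 mg/L
Compliant: No


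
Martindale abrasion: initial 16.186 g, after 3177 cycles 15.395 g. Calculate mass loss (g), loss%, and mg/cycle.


Mass loss = 0.791 g
Loss = 4.89%
Rate = 0.249 mg/cycle

Loss = 16.186 - 15.395 = 0.791 g
Loss% = 0.791 / 16.186 x 100 = 4.89%
Rate = 0.791 / 3177 x 1000 = 0.249 mg/cycle


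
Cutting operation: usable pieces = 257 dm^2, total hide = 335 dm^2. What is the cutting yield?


Yield = usable / total x 100
Yield = 257 / 335 x 100 = 76.7%


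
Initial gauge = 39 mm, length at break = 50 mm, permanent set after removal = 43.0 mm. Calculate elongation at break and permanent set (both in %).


Elongation at break = (50 - 39) / 39 x 100 = 28.2%
Permanent set = (43.0 - 39) / 39 x 100 = 10.3%


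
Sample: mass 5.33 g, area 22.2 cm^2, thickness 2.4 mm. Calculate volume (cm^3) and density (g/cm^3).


Thickness in cm = 2.4 / 10 = 0.24 cm
Volume = 22.2 x 0.24 = 5.328 cm^3
Density = 5.33 / 5.328 = 1.000 g/cm^3


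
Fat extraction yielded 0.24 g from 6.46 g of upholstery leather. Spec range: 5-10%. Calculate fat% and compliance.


Fat content = 3.7%
Compliant: No

Fat% = 0.24 / 6.46 x 100 = 3.7%
Spec range: 5-10%
Compliant: No


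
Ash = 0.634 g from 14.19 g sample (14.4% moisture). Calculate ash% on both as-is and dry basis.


As-is ash = 4.47%
Dry-basis ash = 5.22%


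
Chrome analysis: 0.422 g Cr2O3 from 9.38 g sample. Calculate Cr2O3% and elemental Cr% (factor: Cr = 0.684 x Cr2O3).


Cr2O3% = 0.422 / 9.38 x 100 = 4.50%
Cr% = 4.50 x 0.684 = 3.08%


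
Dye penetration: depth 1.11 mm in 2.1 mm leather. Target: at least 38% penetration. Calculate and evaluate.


Penetration = 1.11 / 2.1 x 100 = 52.9%
Target: 38%
Meets target: Yes


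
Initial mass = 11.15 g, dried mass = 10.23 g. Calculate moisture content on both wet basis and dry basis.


Moisture lost = 11.15 - 10.23 = 0.92 g
Wet basis MC = 0.92 / 11.15 x 100 = 8.3%
Dry basis MC = 0.92 / 10.23 x 100 = 9.0%


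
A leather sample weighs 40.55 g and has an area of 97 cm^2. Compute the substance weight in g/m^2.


Substance weight = mass / area x 10000
SW = 40.55 / 97 x 10000
SW = 4180.4 g/m^2


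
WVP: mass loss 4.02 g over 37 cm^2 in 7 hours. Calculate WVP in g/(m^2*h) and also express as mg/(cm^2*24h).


WVP = 4.02 / (37 x 7) x 10000 = 155.21 g/(m^2*h)
Mass loss in mg = 4.02 x 1000 = 4020 mg
Per cm^2 per 24h in mg: 4020 x 24 / (37 x 7) = 96480 / 259 = 372.51 mg/(cm^2*24h)


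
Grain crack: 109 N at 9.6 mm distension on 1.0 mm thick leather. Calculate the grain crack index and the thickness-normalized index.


Crack index = 11.4 N/mm
Normalized index = 11.4 N/mm per mm


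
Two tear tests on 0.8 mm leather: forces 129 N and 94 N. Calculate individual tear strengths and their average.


Tear 1 = 129 / 0.8 = 161.3 N/mm
Tear 2 = 94 / 0.8 = 117.5 N/mm
Average = (161.3 + 117.5) / 2 = 139.4 N/mm


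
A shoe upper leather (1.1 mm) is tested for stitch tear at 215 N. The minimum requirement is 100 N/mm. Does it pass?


STS = 195.5 N/mm
Passes: Yes


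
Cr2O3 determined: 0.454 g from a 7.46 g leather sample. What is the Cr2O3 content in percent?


6.09%


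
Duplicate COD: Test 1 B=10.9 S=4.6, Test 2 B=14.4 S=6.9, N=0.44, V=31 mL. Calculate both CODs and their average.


COD1 = (10.9 - 4.6) x 0.44 x 8000 / 31 = 715.4 mg/L
COD2 = (14.4 - 6.9) x 0.44 x 8000 / 31 = 851.6 mg/L
Average = (715.4 + 851.6) / 2 = 783.5 mg/L


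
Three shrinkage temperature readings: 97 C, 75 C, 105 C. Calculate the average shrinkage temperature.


Average = (97 + 75 + 105) / 3
Average = 277 / 3 = 92.3 C


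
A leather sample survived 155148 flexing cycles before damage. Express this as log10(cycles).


5.19

log10(155148) = 5.19


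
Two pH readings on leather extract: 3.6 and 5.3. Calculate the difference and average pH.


Difference = 1.7
Average pH = 4.45


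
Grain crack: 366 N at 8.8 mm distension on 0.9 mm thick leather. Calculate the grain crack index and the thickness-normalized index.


Crack index = 366 / 8.8 = 41.6 N/mm
Normalized = 41.6 / 0.9 = 46.2 N/mm per mm


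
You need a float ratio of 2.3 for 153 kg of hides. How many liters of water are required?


351.9 L

Water = hide weight x target ratio
Water = 153 x 2.3 = 351.9 L


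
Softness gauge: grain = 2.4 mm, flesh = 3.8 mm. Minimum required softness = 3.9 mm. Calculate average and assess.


Average = (2.4 + 3.8) / 2 = 3.10 mm
Minimum = 3.9 mm
Meets requirement: No


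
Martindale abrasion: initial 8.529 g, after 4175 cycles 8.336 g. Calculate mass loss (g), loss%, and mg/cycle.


Mass loss = 0.193 g
Loss = 2.26%
Rate = 0.046 mg/cycle


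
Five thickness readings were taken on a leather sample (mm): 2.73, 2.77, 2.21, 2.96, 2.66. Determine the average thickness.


2.67 mm


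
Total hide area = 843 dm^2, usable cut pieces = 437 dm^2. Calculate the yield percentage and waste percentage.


Yield = 437 / 843 x 100 = 51.8%
Waste = 843 - 437 = 406 dm^2
Waste% = 100 - 51.8 = 48.2%


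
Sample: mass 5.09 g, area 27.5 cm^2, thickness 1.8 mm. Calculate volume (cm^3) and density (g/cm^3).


Thickness in cm = 1.8 / 10 = 0.18 cm
Volume = 27.5 x 0.18 = 4.950 cm^3
Density = 5.09 / 4.950 = 1.028 g/cm^3


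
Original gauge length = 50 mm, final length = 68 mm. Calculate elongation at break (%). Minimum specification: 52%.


Extension = 68 - 50 = 18 mm
Elongation = 18 / 50 x 100 = 36.0%
Minimum required: 52%
Meets specification: No


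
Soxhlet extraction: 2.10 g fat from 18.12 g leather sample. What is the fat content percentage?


11.6%

Fat content = 2.10 / 18.12 x 100
Fat = 11.6%


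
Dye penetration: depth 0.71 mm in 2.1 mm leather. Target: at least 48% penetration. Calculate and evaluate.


Penetration = 0.71 / 2.1 x 100 = 33.8%
Target: 48%
Meets target: No


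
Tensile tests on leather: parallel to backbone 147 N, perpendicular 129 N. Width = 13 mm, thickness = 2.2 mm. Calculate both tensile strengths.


Parallel = 5.14 N/mm^2
Perpendicular = 4.51 N/mm^2


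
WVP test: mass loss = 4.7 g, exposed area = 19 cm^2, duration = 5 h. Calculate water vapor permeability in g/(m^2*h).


494.74 g/(m^2*h)

WVP = mass_loss / (area x time) x 10000
WVP = 4.7 / (19 x 5) x 10000
WVP = 4.7 / 95 x 10000 = 494.74 g/(m^2*h)


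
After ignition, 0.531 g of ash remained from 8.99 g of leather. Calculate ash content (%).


Ash% = 0.531 / 8.99 x 100
Ash% = 5.91%


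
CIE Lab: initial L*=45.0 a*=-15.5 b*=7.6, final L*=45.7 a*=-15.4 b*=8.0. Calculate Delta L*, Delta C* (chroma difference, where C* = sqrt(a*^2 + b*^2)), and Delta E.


Delta L* = 0.7
Delta C* = 0.09
Delta E = 0.81


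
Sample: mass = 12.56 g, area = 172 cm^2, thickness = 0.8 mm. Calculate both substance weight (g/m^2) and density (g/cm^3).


Substance weight = 730.2 g/m^2
Density = 0.913 g/cm^3


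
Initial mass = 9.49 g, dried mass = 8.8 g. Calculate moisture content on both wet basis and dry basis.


Wet basis = 7.3%
Dry basis = 7.8%


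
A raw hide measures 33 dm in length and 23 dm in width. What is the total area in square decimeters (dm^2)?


759 dm^2


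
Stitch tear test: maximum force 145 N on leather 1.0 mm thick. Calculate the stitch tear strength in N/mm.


145.0 N/mm


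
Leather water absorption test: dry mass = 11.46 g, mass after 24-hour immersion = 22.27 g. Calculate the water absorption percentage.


Water absorbed = 22.27 - 11.46 = 10.81 g
WA% = 10.81 / 11.46 x 100 = 94.3%


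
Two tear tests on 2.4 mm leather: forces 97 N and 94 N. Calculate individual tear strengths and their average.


Tear 1 = 40.4 N/mm
Tear 2 = 39.2 N/mm
Average = 39.8 N/mm


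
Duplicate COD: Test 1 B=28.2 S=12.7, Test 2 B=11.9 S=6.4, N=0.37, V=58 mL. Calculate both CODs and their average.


COD1 = 791.0 mg/L
COD2 = 280.7 mg/L
Average = 535.9 mg/L

COD1 = (28.2 - 12.7) x 0.37 x 8000 / 58 = 791.0 mg/L
COD2 = (11.9 - 6.4) x 0.37 x 8000 / 58 = 280.7 mg/L
Average = (791.0 + 280.7) / 2 = 535.9 mg/L


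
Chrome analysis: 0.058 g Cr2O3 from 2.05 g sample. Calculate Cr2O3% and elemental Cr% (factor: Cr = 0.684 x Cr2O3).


Cr2O3% = 0.058 / 2.05 x 100 = 2.83%
Cr% = 2.83 x 0.684 = 1.94%


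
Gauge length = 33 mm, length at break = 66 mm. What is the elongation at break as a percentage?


Extension = 66 - 33 = 33 mm
Elongation = 33 / 33 x 100 = 100.0%


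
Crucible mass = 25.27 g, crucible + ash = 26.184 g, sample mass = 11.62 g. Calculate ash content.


Ash mass = 0.914 g
Ash content = 7.87%

Ash mass = 26.184 - 25.27 = 0.914 g
Ash% = 0.914 / 11.62 x 100 = 7.87%


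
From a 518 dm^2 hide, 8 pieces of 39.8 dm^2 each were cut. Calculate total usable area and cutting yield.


Usable area = 318.4 dm^2
Yield = 61.5%

Total usable = 8 x 39.8 = 318.4 dm^2
Yield = 318.4 / 518 x 100 = 61.5%


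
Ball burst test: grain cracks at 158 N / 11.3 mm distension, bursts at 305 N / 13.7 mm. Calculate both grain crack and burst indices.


Crack index = 14.0 N/mm
Burst index = 22.3 N/mm

Crack index = 158 / 11.3 = 14.0 N/mm
Burst index = 305 / 13.7 = 22.3 N/mm


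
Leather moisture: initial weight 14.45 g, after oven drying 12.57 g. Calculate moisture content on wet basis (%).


Moisture = 14.45 - 12.57 = 1.88 g
MC = 1.88 / 14.45 x 100 = 13.0%


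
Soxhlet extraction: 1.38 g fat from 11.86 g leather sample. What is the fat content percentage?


Fat content = 1.38 / 11.86 x 100
Fat = 11.6%


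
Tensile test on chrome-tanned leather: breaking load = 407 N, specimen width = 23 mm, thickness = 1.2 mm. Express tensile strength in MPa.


Cross-section = 23 x 1.2 = 27.6 mm^2
TS = 407 / 27.6 = 14.75 MPa
(1 N/mm^2 = 1 MPa)


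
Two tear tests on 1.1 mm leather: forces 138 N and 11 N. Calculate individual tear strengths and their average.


Tear 1 = 138 / 1.1 = 125.5 N/mm
Tear 2 = 11 / 1.1 = 10.0 N/mm
Average = (125.5 + 10.0) / 2 = 67.8 N/mm


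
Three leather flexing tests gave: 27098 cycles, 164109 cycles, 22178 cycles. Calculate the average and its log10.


Average = (27098 + 164109 + 22178) / 3 = 71128 cycles
log10(71128) = 4.85


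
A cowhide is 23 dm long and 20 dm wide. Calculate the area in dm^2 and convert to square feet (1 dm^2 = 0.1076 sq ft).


Area = 23 x 20 = 460 dm^2
Conversion: 460 x 0.1076 = 49.50 sq ft


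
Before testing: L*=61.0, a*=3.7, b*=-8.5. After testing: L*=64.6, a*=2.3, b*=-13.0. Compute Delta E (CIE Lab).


Delta E = 5.93


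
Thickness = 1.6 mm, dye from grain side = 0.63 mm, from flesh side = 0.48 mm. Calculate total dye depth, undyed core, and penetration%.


Total dyed = 1.11 mm
Undyed core = 0.49 mm
Penetration = 69.4%

Total dyed = 0.63 + 0.48 = 1.11 mm
Undyed core = 1.6 - 1.11 = 0.49 mm
Penetration = 1.11 / 1.6 x 100 = 69.4%


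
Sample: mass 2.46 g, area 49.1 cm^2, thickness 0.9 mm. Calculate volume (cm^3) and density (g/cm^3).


Volume = 4.419 cm^3
Density = 0.557 g/cm^3

Thickness in cm = 0.9 / 10 = 0.09 cm
Volume = 49.1 x 0.09 = 4.419 cm^3
Density = 2.46 / 4.419 = 0.557 g/cm^3


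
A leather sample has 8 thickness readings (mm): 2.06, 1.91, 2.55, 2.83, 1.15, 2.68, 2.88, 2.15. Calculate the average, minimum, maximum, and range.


Sum = 18.21
Average = 18.21 / 8 = 2.28 mm
Minimum = 1.15 mm
Maximum = 2.88 mm
Range = 2.88 - 1.15 = 1.73 mm


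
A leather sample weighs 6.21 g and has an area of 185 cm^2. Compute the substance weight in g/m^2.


Substance weight = mass / area x 10000
SW = 6.21 / 185 x 10000
SW = 335.7 g/m^2


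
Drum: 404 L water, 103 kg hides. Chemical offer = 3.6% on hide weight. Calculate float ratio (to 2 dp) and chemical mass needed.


Float ratio = 3.92
Chemical needed = 3.708 kg

Float ratio = 404 / 103 = 3.92
Chemical = 103 x 3.6 / 100 = 3.708 kg


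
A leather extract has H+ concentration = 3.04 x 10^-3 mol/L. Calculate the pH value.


pH = -log10[H+]
pH = -log10(3.04 x 10^-3) = 2.52


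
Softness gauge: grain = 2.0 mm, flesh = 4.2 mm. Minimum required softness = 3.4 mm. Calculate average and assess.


Average = (2.0 + 4.2) / 2 = 3.10 mm
Minimum = 3.4 mm
Meets requirement: No


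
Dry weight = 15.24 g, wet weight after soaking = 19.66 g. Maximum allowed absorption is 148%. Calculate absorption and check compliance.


WA = (19.66 - 15.24) / 15.24 x 100 = 29.0%
Maximum allowed: 148%
Compliant: Yes


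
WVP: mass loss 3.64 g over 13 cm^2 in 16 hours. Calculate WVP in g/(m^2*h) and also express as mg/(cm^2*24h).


WVP = 175.00 g/(m^2*h)
Daily rate = 420.00 mg/(cm^2*24h)


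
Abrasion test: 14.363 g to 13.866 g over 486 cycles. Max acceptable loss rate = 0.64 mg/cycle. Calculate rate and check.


Rate = 1.023 mg/cycle
Passes: No


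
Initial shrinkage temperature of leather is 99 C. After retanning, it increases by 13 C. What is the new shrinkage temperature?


New Ts = 99 + 13 = 112 C


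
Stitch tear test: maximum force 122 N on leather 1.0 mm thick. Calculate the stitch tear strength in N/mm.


Stitch tear strength = force / thickness
STS = 122 / 1.0 = 122.0 N/mm


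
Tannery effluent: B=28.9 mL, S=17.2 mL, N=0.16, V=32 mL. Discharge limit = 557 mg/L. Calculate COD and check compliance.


COD = (28.9 - 17.2) x 0.16 x 8000 / 32 = 468.0 mg/L
Limit: 557 mg/L
Compliant: Yes


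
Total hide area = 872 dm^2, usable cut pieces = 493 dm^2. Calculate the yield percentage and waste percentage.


Yield = 56.5%
Waste = 43.5%


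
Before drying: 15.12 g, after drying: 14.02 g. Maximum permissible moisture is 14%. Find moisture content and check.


Moisture content = 7.3%
Acceptable: Yes


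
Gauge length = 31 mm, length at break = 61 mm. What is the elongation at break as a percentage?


Extension = 61 - 31 = 30 mm
Elongation = 30 / 31 x 100 = 96.8%


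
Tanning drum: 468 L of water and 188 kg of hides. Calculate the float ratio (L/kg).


2.5


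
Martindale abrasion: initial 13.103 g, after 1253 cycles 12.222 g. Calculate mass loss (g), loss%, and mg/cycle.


Mass loss = 0.881 g
Loss = 6.72%
Rate = 0.703 mg/cycle


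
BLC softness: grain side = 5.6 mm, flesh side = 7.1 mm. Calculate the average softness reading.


6.35 mm

Average = (5.6 + 7.1) / 2
Average = 6.35 mm


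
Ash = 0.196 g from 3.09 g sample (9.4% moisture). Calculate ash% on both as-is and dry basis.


As-is ash = 6.34%
Dry-basis ash = 7.00%


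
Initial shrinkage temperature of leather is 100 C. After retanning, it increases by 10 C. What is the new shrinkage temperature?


New Ts = 100 + 10 = 110 C


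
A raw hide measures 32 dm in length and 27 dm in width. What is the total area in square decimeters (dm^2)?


Area = length x width
Area = 32 x 27 = 864 dm^2


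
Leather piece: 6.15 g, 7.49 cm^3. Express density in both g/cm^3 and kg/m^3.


Density = 6.15 / 7.49 = 0.821 g/cm^3
Convert: 0.821 x 1000 = 821 kg/m^3


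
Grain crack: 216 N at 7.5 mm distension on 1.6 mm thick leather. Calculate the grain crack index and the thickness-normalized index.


Crack index = 28.8 N/mm
Normalized index = 18.0 N/mm per mm

Crack index = 216 / 7.5 = 28.8 N/mm
Normalized = 28.8 / 1.6 = 18.0 N/mm per mm


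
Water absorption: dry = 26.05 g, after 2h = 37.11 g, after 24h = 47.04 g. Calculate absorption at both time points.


2h absorption = 42.5%
24h absorption = 80.6%

WA (2h) = (37.11 - 26.05) / 26.05 x 100 = 42.5%
WA (24h) = (47.04 - 26.05) / 26.05 x 100 = 80.6%


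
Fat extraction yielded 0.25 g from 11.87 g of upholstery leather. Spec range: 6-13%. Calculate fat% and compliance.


Fat content = 2.1%
Compliant: No

Fat% = 0.25 / 11.87 x 100 = 2.1%
Spec range: 6-13%
Compliant: No


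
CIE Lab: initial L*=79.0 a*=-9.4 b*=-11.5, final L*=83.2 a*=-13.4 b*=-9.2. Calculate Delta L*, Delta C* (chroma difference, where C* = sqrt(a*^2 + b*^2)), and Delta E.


Delta L* = 4.2
Delta C* = 1.40
Delta E = 6.24

Delta L* = 83.2 - 79.0 = 4.2
C1* = sqrt((-9.4)^2 + (-11.5)^2) = 14.853
C2* = sqrt((-13.4)^2 + (-9.2)^2) = 16.254
Delta C* = 16.254 - 14.853 = 1.40
Delta E = sqrt((4.2)^2 + (-4.0)^2 + (2.3)^2) = 6.24
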